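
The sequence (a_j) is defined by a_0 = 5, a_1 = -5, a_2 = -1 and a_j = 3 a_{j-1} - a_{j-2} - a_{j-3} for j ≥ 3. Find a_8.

-43

a_3 = 3(-1) - (-5) - 5 = -3
a_4 = 3(-3) - (-1) - (-5) = -3
a_5 = 3(-3) - (-3) - (-1) = -5
a_6 = 3(-5) - (-3) - (-3) = -9
a_7 = 3(-9) - (-5) - (-3) = -19
a_8 = 3(-19) - (-9) - (-5) = -43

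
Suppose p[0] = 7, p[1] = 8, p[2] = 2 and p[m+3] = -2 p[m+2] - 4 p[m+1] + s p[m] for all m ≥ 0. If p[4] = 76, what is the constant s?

-2

p[3] = -36 + 7s
p[4] = 64 - 6s
So 64 - 6s = 76, giving s = -2.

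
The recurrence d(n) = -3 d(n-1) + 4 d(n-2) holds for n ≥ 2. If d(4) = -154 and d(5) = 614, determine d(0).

-1

Rearranging, d(n-2) = (d(n) + 3 d(n-1)) / 4.
d(3) = (614 + 3(-154)) / 4 = 152/4 = 38
d(2) = (-154 + 3(38)) / 4 = -40/4 = -10
d(1) = (38 + 3(-10)) / 4 = 8/4 = 2
d(0) = (-10 + 3(2)) / 4 = -4/4 = -1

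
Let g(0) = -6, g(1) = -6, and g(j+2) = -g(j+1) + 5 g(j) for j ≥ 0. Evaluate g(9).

9714

g(2) = -(-6) + 5(-6) = -24
g(3) = -(-24) + 5(-6) = -6
g(4) = -(-6) + 5(-24) = -114
g(5) = -(-114) + 5(-6) = 84
g(6) = -84 + 5(-114) = -654
g(7) = -(-654) + 5(84) = 1074
g(8) = -1074 + 5(-654) = -4344
g(9) = -(-4344) + 5(1074) = 9714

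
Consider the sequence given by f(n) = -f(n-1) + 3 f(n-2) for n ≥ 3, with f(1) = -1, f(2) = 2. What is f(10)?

f(3) = -2 + 3*(-1) = -5
f(4) = -(-5) + 3*2 = 11
f(5) = -11 + 3*(-5) = -26
f(6) = -(-26) + 3*11 = 59
f(7) = -59 + 3*(-26) = -137
f(8) = -(-137) + 3*59 = 314
f(9) = -314 + 3*(-137) = -725
f(10) = -(-725) + 3*314 = 1667

1667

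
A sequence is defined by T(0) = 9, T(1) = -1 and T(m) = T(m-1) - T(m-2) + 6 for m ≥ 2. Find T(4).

T(2) = (-1) - 9 + 6 = -4
T(3) = (-4) - (-1) + 6 = 3
T(4) = 3 - (-4) + 6 = 13

13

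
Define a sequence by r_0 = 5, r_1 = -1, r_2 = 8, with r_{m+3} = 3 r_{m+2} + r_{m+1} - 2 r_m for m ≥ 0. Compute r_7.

1411

r_3 = 3·8 + (-1) - 2·5 = 13
r_4 = 3·13 + 8 - 2·(-1) = 49
r_5 = 3·49 + 13 - 2·8 = 144
r_6 = 3·144 + 49 - 2·13 = 455
r_7 = 3·455 + 144 - 2·49 = 1411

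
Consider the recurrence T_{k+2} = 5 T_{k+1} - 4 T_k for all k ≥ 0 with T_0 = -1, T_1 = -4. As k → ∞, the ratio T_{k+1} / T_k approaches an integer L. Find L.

4

The characteristic equation is r^2 - 5r + 4 = 0, which factors as (r - 4)(r - 1) = 0.
So the roots are 4 and 1. Since |4| > |1| and the coefficient of 4^k is non-zero, the ratio tends to 4.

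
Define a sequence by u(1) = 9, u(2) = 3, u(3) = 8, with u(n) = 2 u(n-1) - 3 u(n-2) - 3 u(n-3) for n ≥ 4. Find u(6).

-110

u(4) = 2(8) - 3(3) - 3(9) = -20
u(5) = 2(-20) - 3(8) - 3(3) = -73
u(6) = 2(-73) - 3(-20) - 3(8) = -110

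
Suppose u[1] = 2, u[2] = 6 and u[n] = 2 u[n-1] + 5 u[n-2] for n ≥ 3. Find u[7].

3062

u[3] = 2*6 + 5*2 = 22
u[4] = 2*22 + 5*6 = 74
u[5] = 2*74 + 5*22 = 258
u[6] = 2*258 + 5*74 = 886
u[7] = 2*886 + 5*258 = 3062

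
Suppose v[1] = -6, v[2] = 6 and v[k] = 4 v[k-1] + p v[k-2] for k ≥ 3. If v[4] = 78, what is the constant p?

v[3] = 24 - 6p
v[4] = 96 - 18p
So 96 - 18p = 78, giving p = 1.

1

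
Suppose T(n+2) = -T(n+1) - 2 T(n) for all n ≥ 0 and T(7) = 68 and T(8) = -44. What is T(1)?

4

Rearranging, T(n-2) = (T(n) + T(n-1)) / -2.
T(6) = (-44 + 68) / -2 = 24/-2 = -12
T(5) = (68 + (-12)) / -2 = 56/-2 = -28
T(4) = (-12 + (-28)) / -2 = -40/-2 = 20
T(3) = (-28 + 20) / -2 = -8/-2 = 4
T(2) = (20 + 4) / -2 = 24/-2 = -12
T(1) = (4 + (-12)) / -2 = -8/-2 = 4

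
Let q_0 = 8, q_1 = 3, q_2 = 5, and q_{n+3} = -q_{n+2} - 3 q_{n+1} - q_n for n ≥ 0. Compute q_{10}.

q_3 = -5 - 3*3 - 8 = -22
q_4 = -(-22) - 3*5 - 3 = 4
q_5 = -4 - 3*(-22) - 5 = 57
q_6 = -57 - 3*4 - (-22) = -47
q_7 = -(-47) - 3*57 - 4 = -128
q_8 = -(-128) - 3*(-47) - 57 = 212
q_9 = -212 - 3*(-128) - (-47) = 219
q_{10} = -219 - 3*212 - (-128) = -727

-727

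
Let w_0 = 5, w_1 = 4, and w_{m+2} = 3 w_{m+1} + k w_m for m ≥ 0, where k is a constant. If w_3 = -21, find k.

w_2 = 12 + 5k
w_3 = 36 + 19k
So 36 + 19k = -21, giving k = -3.

-3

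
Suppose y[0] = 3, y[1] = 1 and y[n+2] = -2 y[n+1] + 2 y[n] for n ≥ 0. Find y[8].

y[2] = -2*1 + 2*3 = 4
y[3] = -2*4 + 2*1 = -6
y[4] = -2*(-6) + 2*4 = 20
y[5] = -2*20 + 2*(-6) = -52
y[6] = -2*(-52) + 2*20 = 144
y[7] = -2*144 + 2*(-52) = -392
y[8] = -2*(-392) + 2*144 = 1072

1072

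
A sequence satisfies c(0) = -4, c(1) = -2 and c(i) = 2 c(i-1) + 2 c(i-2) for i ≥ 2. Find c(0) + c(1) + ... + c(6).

c(2) = 2*(-2) + 2*(-4) = -12
c(3) = 2*(-12) + 2*(-2) = -28
c(4) = 2*(-28) + 2*(-12) = -80
c(5) = 2*(-80) + 2*(-28) = -216
c(6) = 2*(-216) + 2*(-80) = -592
Sum = (-4) + (-2) + (-12) + (-28) + (-80) + (-216) + (-592) = -934

-934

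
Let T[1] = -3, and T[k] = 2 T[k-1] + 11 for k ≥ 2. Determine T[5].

117

T[2] = 2·(-3) + 11 = 5
T[3] = 2·5 + 11 = 21
T[4] = 2·21 + 11 = 53
T[5] = 2·53 + 11 = 117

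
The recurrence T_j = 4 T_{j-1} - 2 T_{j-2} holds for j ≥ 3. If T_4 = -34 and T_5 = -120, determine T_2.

Rearranging, T_{j-2} = (T_j - 4 T_{j-1}) / -2.
T_3 = (-120 - 4·(-34)) / -2 = 16/-2 = -8
T_2 = (-34 - 4·(-8)) / -2 = -2/-2 = 1

1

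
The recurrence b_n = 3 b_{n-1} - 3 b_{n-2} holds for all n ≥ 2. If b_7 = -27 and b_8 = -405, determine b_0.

-4

Rearranging, b_{n-2} = (b_n - 3 b_{n-1}) / -3.
b_6 = (-405 - 3·(-27)) / -3 = -324/-3 = 108
b_5 = (-27 - 3·108) / -3 = -351/-3 = 117
b_4 = (108 - 3·117) / -3 = -243/-3 = 81
b_3 = (117 - 3·81) / -3 = -126/-3 = 42
b_2 = (81 - 3·42) / -3 = -45/-3 = 15
b_1 = (42 - 3·15) / -3 = -3/-3 = 1
b_0 = (15 - 3·1) / -3 = 12/-3 = -4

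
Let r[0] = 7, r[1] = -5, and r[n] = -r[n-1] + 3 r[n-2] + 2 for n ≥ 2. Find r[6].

631

r[2] = -(-5) + 3(7) + 2 = 28
r[3] = -28 + 3(-5) + 2 = -41
r[4] = -(-41) + 3(28) + 2 = 127
r[5] = -127 + 3(-41) + 2 = -248
r[6] = -(-248) + 3(127) + 2 = 631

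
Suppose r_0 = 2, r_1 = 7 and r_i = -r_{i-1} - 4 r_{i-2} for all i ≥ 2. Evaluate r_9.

r_2 = -7 - 4*2 = -15
r_3 = -(-15) - 4*7 = -13
r_4 = -(-13) - 4*(-15) = 73
r_5 = -73 - 4*(-13) = -21
r_6 = -(-21) - 4*73 = -271
r_7 = -(-271) - 4*(-21) = 355
r_8 = -355 - 4*(-271) = 729
r_9 = -729 - 4*355 = -2149

-2149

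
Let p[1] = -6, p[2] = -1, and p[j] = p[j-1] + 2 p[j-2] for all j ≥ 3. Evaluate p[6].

p[3] = (-1) + 2*(-6) = -13
p[4] = (-13) + 2*(-1) = -15
p[5] = (-15) + 2*(-13) = -41
p[6] = (-41) + 2*(-15) = -71

-71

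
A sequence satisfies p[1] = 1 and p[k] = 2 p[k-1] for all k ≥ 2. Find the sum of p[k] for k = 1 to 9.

p[2] = 2(1) = 2
p[3] = 2(2) = 4
p[4] = 2(4) = 8
p[5] = 2(8) = 16
p[6] = 2(16) = 32
p[7] = 2(32) = 64
p[8] = 2(64) = 128
p[9] = 2(128) = 256
Sum = 1 + 2 + 4 + 8 + 16 + 32 + 64 + 128 + 256 = 511

511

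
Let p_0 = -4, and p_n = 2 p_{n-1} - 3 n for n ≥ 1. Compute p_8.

p_1 = 2·(-4) - 3 = -11
p_2 = 2·(-11) - 6 = -28
p_3 = 2·(-28) - 9 = -65
p_4 = 2·(-65) - 12 = -142
p_5 = 2·(-142) - 15 = -299
p_6 = 2·(-299) - 18 = -616
p_7 = 2·(-616) - 21 = -1253
p_8 = 2·(-1253) - 24 = -2530

-2530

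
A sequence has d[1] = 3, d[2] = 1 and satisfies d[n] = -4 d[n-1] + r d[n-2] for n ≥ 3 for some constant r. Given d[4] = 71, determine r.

-5

d[3] = -4 + 3r
d[4] = 16 - 11r
So 16 - 11r = 71, giving r = -5.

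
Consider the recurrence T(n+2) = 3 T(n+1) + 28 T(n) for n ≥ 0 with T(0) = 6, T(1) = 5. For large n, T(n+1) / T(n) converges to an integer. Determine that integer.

The characteristic equation is r^2 - 3r - 28 = 0, which factors as (r - 7)(r + 4) = 0.
So the roots are 7 and -4. Since |7| > |-4| and the coefficient of 7^n is non-zero, the ratio tends to 7.

7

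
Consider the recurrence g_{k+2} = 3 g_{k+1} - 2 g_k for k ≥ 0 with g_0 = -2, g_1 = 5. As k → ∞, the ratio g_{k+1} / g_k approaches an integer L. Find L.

The characteristic equation is r^2 - 3r + 2 = 0, which factors as (r - 2)(r - 1) = 0.
So the roots are 2 and 1. Since |2| > |1| and the coefficient of 2^k is non-zero, the ratio tends to 2.

2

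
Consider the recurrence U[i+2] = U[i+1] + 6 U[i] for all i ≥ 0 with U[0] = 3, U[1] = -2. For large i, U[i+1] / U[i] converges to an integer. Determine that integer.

The characteristic equation is r^2 - r - 6 = 0, which factors as (r - 3)(r + 2) = 0.
So the roots are 3 and -2. Since |3| > |-2| and the coefficient of 3^i is non-zero, the ratio tends to 3.

3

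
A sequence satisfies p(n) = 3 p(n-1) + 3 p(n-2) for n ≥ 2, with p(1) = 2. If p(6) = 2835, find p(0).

Let p(0) = v.
p(2) = 6 + 3v
p(3) = 24 + 9v
p(4) = 90 + 36v
p(5) = 342 + 135v
p(6) = 1296 + 513v
So 1296 + 513v = 2835, giving v = 3.

3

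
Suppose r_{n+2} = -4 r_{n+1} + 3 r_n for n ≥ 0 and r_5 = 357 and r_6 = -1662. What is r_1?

-3

Rearranging, r_{n-2} = (r_n + 4 r_{n-1}) / 3.
r_4 = (-1662 + 4(357)) / 3 = -234/3 = -78
r_3 = (357 + 4(-78)) / 3 = 45/3 = 15
r_2 = (-78 + 4(15)) / 3 = -18/3 = -6
r_1 = (15 + 4(-6)) / 3 = -9/3 = -3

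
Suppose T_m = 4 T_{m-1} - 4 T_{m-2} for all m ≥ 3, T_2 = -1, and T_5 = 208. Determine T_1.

Let T_1 = w.
T_3 = -4 - 4w
T_4 = -12 - 16w
T_5 = -32 - 48w
So -32 - 48w = 208, giving w = -5.

-5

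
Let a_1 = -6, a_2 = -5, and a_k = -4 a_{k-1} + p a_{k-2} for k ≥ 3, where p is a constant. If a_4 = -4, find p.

a_3 = 20 - 6p
a_4 = -80 + 19p
So -80 + 19p = -4, giving p = 4.

4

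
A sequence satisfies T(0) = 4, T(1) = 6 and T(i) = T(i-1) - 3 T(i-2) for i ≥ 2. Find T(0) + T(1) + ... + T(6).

124

T(2) = 6 - 3(4) = -6
T(3) = (-6) - 3(6) = -24
T(4) = (-24) - 3(-6) = -6
T(5) = (-6) - 3(-24) = 66
T(6) = 66 - 3(-6) = 84
Sum = 4 + 6 + (-6) + (-24) + (-6) + 66 + 84 = 124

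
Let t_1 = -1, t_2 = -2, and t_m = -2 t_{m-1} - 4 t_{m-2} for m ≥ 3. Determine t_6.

64

t_3 = -2·(-2) - 4·(-1) = 8
t_4 = -2·8 - 4·(-2) = -8
t_5 = -2·(-8) - 4·8 = -16
t_6 = -2·(-16) - 4·(-8) = 64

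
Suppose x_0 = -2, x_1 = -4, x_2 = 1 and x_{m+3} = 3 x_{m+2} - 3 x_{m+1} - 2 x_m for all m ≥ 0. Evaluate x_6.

157

x_3 = 3*1 - 3*(-4) - 2*(-2) = 19
x_4 = 3*19 - 3*1 - 2*(-4) = 62
x_5 = 3*62 - 3*19 - 2*1 = 127
x_6 = 3*127 - 3*62 - 2*19 = 157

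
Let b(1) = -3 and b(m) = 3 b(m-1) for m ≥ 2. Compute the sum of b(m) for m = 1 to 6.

-1092

b(2) = 3(-3) = -9
b(3) = 3(-9) = -27
b(4) = 3(-27) = -81
b(5) = 3(-81) = -243
b(6) = 3(-243) = -729
Sum = (-3) + (-9) + (-27) + (-81) + (-243) + (-729) = -1092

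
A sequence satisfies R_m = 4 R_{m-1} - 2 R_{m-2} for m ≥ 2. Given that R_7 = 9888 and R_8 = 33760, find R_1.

4

Rearranging, R_{m-2} = (R_m - 4 R_{m-1}) / -2.
R_6 = (33760 - 4*9888) / -2 = -5792/-2 = 2896
R_5 = (9888 - 4*2896) / -2 = -1696/-2 = 848
R_4 = (2896 - 4*848) / -2 = -496/-2 = 248
R_3 = (848 - 4*248) / -2 = -144/-2 = 72
R_2 = (248 - 4*72) / -2 = -40/-2 = 20
R_1 = (72 - 4*20) / -2 = -8/-2 = 4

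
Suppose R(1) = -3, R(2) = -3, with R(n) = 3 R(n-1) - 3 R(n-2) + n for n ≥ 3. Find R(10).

-392

R(3) = 3(-3) - 3(-3) + 3 = 3
R(4) = 3(3) - 3(-3) + 4 = 22
R(5) = 3(22) - 3(3) + 5 = 62
R(6) = 3(62) - 3(22) + 6 = 126
R(7) = 3(126) - 3(62) + 7 = 199
R(8) = 3(199) - 3(126) + 8 = 227
R(9) = 3(227) - 3(199) + 9 = 93
R(10) = 3(93) - 3(227) + 10 = -392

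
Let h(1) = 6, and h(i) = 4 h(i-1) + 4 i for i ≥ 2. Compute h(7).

h(2) = 4(6) + 8 = 32
h(3) = 4(32) + 12 = 140
h(4) = 4(140) + 16 = 576
h(5) = 4(576) + 20 = 2324
h(6) = 4(2324) + 24 = 9320
h(7) = 4(9320) + 28 = 37308

37308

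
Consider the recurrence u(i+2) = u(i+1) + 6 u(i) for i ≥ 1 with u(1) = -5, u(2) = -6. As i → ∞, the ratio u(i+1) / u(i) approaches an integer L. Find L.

The characteristic equation is r^2 - r - 6 = 0, which factors as (r - 3)(r + 2) = 0.
So the roots are 3 and -2. Since |3| > |-2| and the coefficient of 3^i is non-zero, the ratio tends to 3.

3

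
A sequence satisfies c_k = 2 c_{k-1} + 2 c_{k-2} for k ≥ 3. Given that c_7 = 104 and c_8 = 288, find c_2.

6

Rearranging, c_{k-2} = (c_k - 2 c_{k-1}) / 2.
c_6 = (288 - 2(104)) / 2 = 80/2 = 40
c_5 = (104 - 2(40)) / 2 = 24/2 = 12
c_4 = (40 - 2(12)) / 2 = 16/2 = 8
c_3 = (12 - 2(8)) / 2 = -4/2 = -2
c_2 = (8 - 2(-2)) / 2 = 12/2 = 6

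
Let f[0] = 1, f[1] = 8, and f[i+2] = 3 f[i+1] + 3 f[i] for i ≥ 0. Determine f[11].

4462695

f[2] = 3·8 + 3·1 = 27
f[3] = 3·27 + 3·8 = 105
f[4] = 3·105 + 3·27 = 396
f[5] = 3·396 + 3·105 = 1503
f[6] = 3·1503 + 3·396 = 5697
f[7] = 3·5697 + 3·1503 = 21600
f[8] = 3·21600 + 3·5697 = 81891
f[9] = 3·81891 + 3·21600 = 310473
f[10] = 3·310473 + 3·81891 = 1177092
f[11] = 3·1177092 + 3·310473 = 4462695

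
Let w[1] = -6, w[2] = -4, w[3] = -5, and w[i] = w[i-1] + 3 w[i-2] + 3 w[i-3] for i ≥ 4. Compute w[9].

-3170

w[4] = (-5) + 3·(-4) + 3·(-6) = -35
w[5] = (-35) + 3·(-5) + 3·(-4) = -62
w[6] = (-62) + 3·(-35) + 3·(-5) = -182
w[7] = (-182) + 3·(-62) + 3·(-35) = -473
w[8] = (-473) + 3·(-182) + 3·(-62) = -1205
w[9] = (-1205) + 3·(-473) + 3·(-182) = -3170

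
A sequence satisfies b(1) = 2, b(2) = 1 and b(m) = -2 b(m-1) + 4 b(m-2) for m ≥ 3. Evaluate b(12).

b(3) = -2(1) + 4(2) = 6
b(4) = -2(6) + 4(1) = -8
b(5) = -2(-8) + 4(6) = 40
b(6) = -2(40) + 4(-8) = -112
b(7) = -2(-112) + 4(40) = 384
b(8) = -2(384) + 4(-112) = -1216
b(9) = -2(-1216) + 4(384) = 3968
b(10) = -2(3968) + 4(-1216) = -12800
b(11) = -2(-12800) + 4(3968) = 41472
b(12) = -2(41472) + 4(-12800) = -134144

-134144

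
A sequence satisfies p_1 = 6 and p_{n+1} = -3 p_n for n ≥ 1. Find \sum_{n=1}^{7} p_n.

3282

p_2 = -3(6) = -18
p_3 = -3(-18) = 54
p_4 = -3(54) = -162
p_5 = -3(-162) = 486
p_6 = -3(486) = -1458
p_7 = -3(-1458) = 4374
Sum = 6 + (-18) + 54 + (-162) + 486 + (-1458) + 4374 = 3282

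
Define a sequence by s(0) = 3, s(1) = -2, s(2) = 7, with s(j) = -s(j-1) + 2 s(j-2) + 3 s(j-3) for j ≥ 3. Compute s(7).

37

s(3) = -7 + 2(-2) + 3(3) = -2
s(4) = -(-2) + 2(7) + 3(-2) = 10
s(5) = -10 + 2(-2) + 3(7) = 7
s(6) = -7 + 2(10) + 3(-2) = 7
s(7) = -7 + 2(7) + 3(10) = 37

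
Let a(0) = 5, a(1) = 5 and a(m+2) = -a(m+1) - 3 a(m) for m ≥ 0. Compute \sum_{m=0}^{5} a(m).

a(2) = -5 - 3(5) = -20
a(3) = -(-20) - 3(5) = 5
a(4) = -5 - 3(-20) = 55
a(5) = -55 - 3(5) = -70
Sum = 5 + 5 + (-20) + 5 + 55 + (-70) = -20

-20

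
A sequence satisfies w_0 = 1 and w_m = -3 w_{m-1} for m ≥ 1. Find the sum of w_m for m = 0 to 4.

61

w_1 = -3·1 = -3
w_2 = -3·(-3) = 9
w_3 = -3·9 = -27
w_4 = -3·(-27) = 81
Sum = 1 + (-3) + 9 + (-27) + 81 = 61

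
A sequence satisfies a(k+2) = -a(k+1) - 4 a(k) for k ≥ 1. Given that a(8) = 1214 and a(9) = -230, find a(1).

9

Rearranging, a(k-2) = (a(k) + a(k-1)) / -4.
a(7) = (-230 + 1214) / -4 = 984/-4 = -246
a(6) = (1214 + (-246)) / -4 = 968/-4 = -242
a(5) = (-246 + (-242)) / -4 = -488/-4 = 122
a(4) = (-242 + 122) / -4 = -120/-4 = 30
a(3) = (122 + 30) / -4 = 152/-4 = -38
a(2) = (30 + (-38)) / -4 = -8/-4 = 2
a(1) = (-38 + 2) / -4 = -36/-4 = 9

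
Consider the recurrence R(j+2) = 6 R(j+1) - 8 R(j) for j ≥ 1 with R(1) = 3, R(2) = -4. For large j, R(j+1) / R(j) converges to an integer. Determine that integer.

4

The characteristic equation is r^2 - 6r + 8 = 0, which factors as (r - 4)(r - 2) = 0.
So the roots are 4 and 2. Since |4| > |2| and the coefficient of 4^j is non-zero, the ratio tends to 4.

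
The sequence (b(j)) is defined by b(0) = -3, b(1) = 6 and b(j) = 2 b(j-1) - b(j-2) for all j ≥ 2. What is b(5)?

b(2) = 2(6) - (-3) = 15
b(3) = 2(15) - 6 = 24
b(4) = 2(24) - 15 = 33
b(5) = 2(33) - 24 = 42

42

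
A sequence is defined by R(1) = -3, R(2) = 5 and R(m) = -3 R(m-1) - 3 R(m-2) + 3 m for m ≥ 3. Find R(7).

111

R(3) = -3(5) - 3(-3) + 9 = 3
R(4) = -3(3) - 3(5) + 12 = -12
R(5) = -3(-12) - 3(3) + 15 = 42
R(6) = -3(42) - 3(-12) + 18 = -72
R(7) = -3(-72) - 3(42) + 21 = 111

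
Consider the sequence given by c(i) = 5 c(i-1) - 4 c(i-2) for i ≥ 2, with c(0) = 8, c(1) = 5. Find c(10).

-1048567

c(2) = 5*5 - 4*8 = -7
c(3) = 5*(-7) - 4*5 = -55
c(4) = 5*(-55) - 4*(-7) = -247
c(5) = 5*(-247) - 4*(-55) = -1015
c(6) = 5*(-1015) - 4*(-247) = -4087
c(7) = 5*(-4087) - 4*(-1015) = -16375
c(8) = 5*(-16375) - 4*(-4087) = -65527
c(9) = 5*(-65527) - 4*(-16375) = -262135
c(10) = 5*(-262135) - 4*(-65527) = -1048567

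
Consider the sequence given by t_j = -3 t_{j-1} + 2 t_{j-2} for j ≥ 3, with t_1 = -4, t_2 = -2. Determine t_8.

t_3 = -3(-2) + 2(-4) = -2
t_4 = -3(-2) + 2(-2) = 2
t_5 = -3(2) + 2(-2) = -10
t_6 = -3(-10) + 2(2) = 34
t_7 = -3(34) + 2(-10) = -122
t_8 = -3(-122) + 2(34) = 434

434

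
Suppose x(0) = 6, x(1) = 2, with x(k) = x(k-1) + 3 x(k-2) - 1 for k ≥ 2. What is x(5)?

x(2) = 2 + 3(6) - 1 = 19
x(3) = 19 + 3(2) - 1 = 24
x(4) = 24 + 3(19) - 1 = 80
x(5) = 80 + 3(24) - 1 = 151

151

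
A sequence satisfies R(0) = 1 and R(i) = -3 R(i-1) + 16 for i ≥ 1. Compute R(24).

-847288609439

The fixed point is 16/(1 + 3) = 4, so R(i) - 4 = -3(R(i-1) - 4).
Hence R(i) = -3·(-3)^i + 4.
R(24) = -3·(-3)^{24} + 4 = -3·282429536481 + 4 = -847288609439.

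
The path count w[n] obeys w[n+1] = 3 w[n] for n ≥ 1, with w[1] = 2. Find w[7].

1458

w[2] = 3·2 = 6
w[3] = 3·6 = 18
w[4] = 3·18 = 54
w[5] = 3·54 = 162
w[6] = 3·162 = 486
w[7] = 3·486 = 1458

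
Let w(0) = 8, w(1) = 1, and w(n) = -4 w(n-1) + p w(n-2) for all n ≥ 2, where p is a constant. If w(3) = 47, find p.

w(2) = -4 + 8p
w(3) = 16 - 31p
So 16 - 31p = 47, giving p = -1.

-1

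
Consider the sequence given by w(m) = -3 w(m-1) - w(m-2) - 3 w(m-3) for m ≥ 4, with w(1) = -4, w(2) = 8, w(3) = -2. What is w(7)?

w(4) = -3·(-2) - 8 - 3·(-4) = 10
w(5) = -3·10 - (-2) - 3·8 = -52
w(6) = -3·(-52) - 10 - 3·(-2) = 152
w(7) = -3·152 - (-52) - 3·10 = -434

-434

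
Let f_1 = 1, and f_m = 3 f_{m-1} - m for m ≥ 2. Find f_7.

-178

f_2 = 3*1 - 2 = 1
f_3 = 3*1 - 3 = 0
f_4 = 3*0 - 4 = -4
f_5 = 3*(-4) - 5 = -17
f_6 = 3*(-17) - 6 = -57
f_7 = 3*(-57) - 7 = -178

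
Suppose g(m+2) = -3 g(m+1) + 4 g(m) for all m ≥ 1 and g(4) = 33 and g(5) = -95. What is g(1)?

Rearranging, g(m-2) = (g(m) + 3 g(m-1)) / 4.
g(3) = (-95 + 3(33)) / 4 = 4/4 = 1
g(2) = (33 + 3(1)) / 4 = 36/4 = 9
g(1) = (1 + 3(9)) / 4 = 28/4 = 7

7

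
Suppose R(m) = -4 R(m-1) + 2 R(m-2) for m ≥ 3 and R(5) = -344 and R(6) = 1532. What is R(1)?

6

Rearranging, R(m-2) = (R(m) + 4 R(m-1)) / 2.
R(4) = (1532 + 4*(-344)) / 2 = 156/2 = 78
R(3) = (-344 + 4*78) / 2 = -32/2 = -16
R(2) = (78 + 4*(-16)) / 2 = 14/2 = 7
R(1) = (-16 + 4*7) / 2 = 12/2 = 6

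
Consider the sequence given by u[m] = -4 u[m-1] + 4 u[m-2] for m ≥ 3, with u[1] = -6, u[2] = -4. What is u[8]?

10496

u[3] = -4(-4) + 4(-6) = -8
u[4] = -4(-8) + 4(-4) = 16
u[5] = -4(16) + 4(-8) = -96
u[6] = -4(-96) + 4(16) = 448
u[7] = -4(448) + 4(-96) = -2176
u[8] = -4(-2176) + 4(448) = 10496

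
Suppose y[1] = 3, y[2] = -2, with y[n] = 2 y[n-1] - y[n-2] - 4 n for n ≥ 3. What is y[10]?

y[3] = 2·(-2) - 3 - 12 = -19
y[4] = 2·(-19) - (-2) - 16 = -52
y[5] = 2·(-52) - (-19) - 20 = -105
y[6] = 2·(-105) - (-52) - 24 = -182
y[7] = 2·(-182) - (-105) - 28 = -287
y[8] = 2·(-287) - (-182) - 32 = -424
y[9] = 2·(-424) - (-287) - 36 = -597
y[10] = 2·(-597) - (-424) - 40 = -810

-810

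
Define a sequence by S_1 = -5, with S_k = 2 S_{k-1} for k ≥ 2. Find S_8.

-640

S_2 = 2(-5) = -10
S_3 = 2(-10) = -20
S_4 = 2(-20) = -40
S_5 = 2(-40) = -80
S_6 = 2(-80) = -160
S_7 = 2(-160) = -320
S_8 = 2(-320) = -640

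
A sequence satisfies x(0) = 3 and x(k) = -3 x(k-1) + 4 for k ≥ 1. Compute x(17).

The fixed point is 4/(1 + 3) = 1, so x(k) - 1 = -3(x(k-1) - 1).
Hence x(k) = 2·(-3)^k + 1.
x(17) = 2·(-3)^{17} + 1 = 2·-129140163 + 1 = -258280325.

-258280325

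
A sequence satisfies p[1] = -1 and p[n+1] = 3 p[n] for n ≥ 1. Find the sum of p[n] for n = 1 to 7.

-1093

p[2] = 3(-1) = -3
p[3] = 3(-3) = -9
p[4] = 3(-9) = -27
p[5] = 3(-27) = -81
p[6] = 3(-81) = -243
p[7] = 3(-243) = -729
Sum = (-1) + (-3) + (-9) + (-27) + (-81) + (-243) + (-729) = -1093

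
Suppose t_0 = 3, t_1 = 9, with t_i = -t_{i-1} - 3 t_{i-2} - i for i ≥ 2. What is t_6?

t_2 = -9 - 3*3 - 2 = -20
t_3 = -(-20) - 3*9 - 3 = -10
t_4 = -(-10) - 3*(-20) - 4 = 66
t_5 = -66 - 3*(-10) - 5 = -41
t_6 = -(-41) - 3*66 - 6 = -163

-163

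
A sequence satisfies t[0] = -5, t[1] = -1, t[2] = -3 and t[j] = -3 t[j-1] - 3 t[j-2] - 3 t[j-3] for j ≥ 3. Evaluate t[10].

-7587

t[3] = -3·(-3) - 3·(-1) - 3·(-5) = 27
t[4] = -3·27 - 3·(-3) - 3·(-1) = -69
t[5] = -3·(-69) - 3·27 - 3·(-3) = 135
t[6] = -3·135 - 3·(-69) - 3·27 = -279
t[7] = -3·(-279) - 3·135 - 3·(-69) = 639
t[8] = -3·639 - 3·(-279) - 3·135 = -1485
t[9] = -3·(-1485) - 3·639 - 3·(-279) = 3375
t[10] = -3·3375 - 3·(-1485) - 3·639 = -7587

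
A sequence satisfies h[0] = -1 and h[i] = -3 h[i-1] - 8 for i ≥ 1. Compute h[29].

The fixed point is -8/(1 + 3) = -2, so h[i] + 2 = -3(h[i-1] + 2).
Hence h[i] = 1·(-3)^i - 2.
h[29] = 1·(-3)^{29} - 2 = 1·-68630377364883 - 2 = -68630377364885.

-68630377364885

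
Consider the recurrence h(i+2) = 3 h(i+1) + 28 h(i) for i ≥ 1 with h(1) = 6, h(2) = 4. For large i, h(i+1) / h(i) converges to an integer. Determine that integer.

7

The characteristic equation is r^2 - 3r - 28 = 0, which factors as (r - 7)(r + 4) = 0.
So the roots are 7 and -4. Since |7| > |-4| and the coefficient of 7^i is non-zero, the ratio tends to 7.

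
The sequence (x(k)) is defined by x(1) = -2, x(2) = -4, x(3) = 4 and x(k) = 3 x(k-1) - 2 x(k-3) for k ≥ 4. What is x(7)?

448

x(4) = 3·4 - 2·(-2) = 16
x(5) = 3·16 - 2·(-4) = 56
x(6) = 3·56 - 2·4 = 160
x(7) = 3·160 - 2·16 = 448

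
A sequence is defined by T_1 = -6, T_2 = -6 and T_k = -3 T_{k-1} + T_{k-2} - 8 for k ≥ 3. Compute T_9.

T_3 = -3(-6) + (-6) - 8 = 4
T_4 = -3(4) + (-6) - 8 = -26
T_5 = -3(-26) + 4 - 8 = 74
T_6 = -3(74) + (-26) - 8 = -256
T_7 = -3(-256) + 74 - 8 = 834
T_8 = -3(834) + (-256) - 8 = -2766
T_9 = -3(-2766) + 834 - 8 = 9124

9124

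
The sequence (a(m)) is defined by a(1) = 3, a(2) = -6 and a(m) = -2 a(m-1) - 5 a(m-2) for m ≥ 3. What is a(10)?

a(3) = -2*(-6) - 5*3 = -3
a(4) = -2*(-3) - 5*(-6) = 36
a(5) = -2*36 - 5*(-3) = -57
a(6) = -2*(-57) - 5*36 = -66
a(7) = -2*(-66) - 5*(-57) = 417
a(8) = -2*417 - 5*(-66) = -504
a(9) = -2*(-504) - 5*417 = -1077
a(10) = -2*(-1077) - 5*(-504) = 4674

4674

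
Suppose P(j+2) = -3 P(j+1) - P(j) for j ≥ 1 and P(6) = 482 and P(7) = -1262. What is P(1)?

2

Rearranging, P(j-2) = -(P(j) + 3 P(j-1)).
P(5) = -(-1262 + 3·482) = -184
P(4) = -(482 + 3·(-184)) = 70
P(3) = -(-184 + 3·70) = -26
P(2) = -(70 + 3·(-26)) = 8
P(1) = -(-26 + 3·8) = 2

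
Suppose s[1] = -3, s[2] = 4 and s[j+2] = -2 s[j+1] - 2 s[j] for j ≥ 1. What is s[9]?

-48

s[3] = -2·4 - 2·(-3) = -2
s[4] = -2·(-2) - 2·4 = -4
s[5] = -2·(-4) - 2·(-2) = 12
s[6] = -2·12 - 2·(-4) = -16
s[7] = -2·(-16) - 2·12 = 8
s[8] = -2·8 - 2·(-16) = 16
s[9] = -2·16 - 2·8 = -48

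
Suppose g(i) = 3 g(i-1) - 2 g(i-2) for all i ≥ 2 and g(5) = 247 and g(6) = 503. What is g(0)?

-1

Rearranging, g(i-2) = (g(i) - 3 g(i-1)) / -2.
g(4) = (503 - 3·247) / -2 = -238/-2 = 119
g(3) = (247 - 3·119) / -2 = -110/-2 = 55
g(2) = (119 - 3·55) / -2 = -46/-2 = 23
g(1) = (55 - 3·23) / -2 = -14/-2 = 7
g(0) = (23 - 3·7) / -2 = 2/-2 = -1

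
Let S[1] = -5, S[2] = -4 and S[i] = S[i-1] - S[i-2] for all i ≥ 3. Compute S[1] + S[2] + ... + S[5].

1

S[3] = (-4) - (-5) = 1
S[4] = 1 - (-4) = 5
S[5] = 5 - 1 = 4
Sum = (-5) + (-4) + 1 + 5 + 4 = 1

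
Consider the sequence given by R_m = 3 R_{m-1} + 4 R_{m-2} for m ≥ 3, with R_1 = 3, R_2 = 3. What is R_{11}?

R_3 = 3·3 + 4·3 = 21
R_4 = 3·21 + 4·3 = 75
R_5 = 3·75 + 4·21 = 309
R_6 = 3·309 + 4·75 = 1227
R_7 = 3·1227 + 4·309 = 4917
R_8 = 3·4917 + 4·1227 = 19659
R_9 = 3·19659 + 4·4917 = 78645
R_{10} = 3·78645 + 4·19659 = 314571
R_{11} = 3·314571 + 4·78645 = 1258293

1258293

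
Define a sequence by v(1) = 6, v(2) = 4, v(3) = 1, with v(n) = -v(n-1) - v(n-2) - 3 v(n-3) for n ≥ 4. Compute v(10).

-68

v(4) = -1 - 4 - 3*6 = -23
v(5) = -(-23) - 1 - 3*4 = 10
v(6) = -10 - (-23) - 3*1 = 10
v(7) = -10 - 10 - 3*(-23) = 49
v(8) = -49 - 10 - 3*10 = -89
v(9) = -(-89) - 49 - 3*10 = 10
v(10) = -10 - (-89) - 3*49 = -68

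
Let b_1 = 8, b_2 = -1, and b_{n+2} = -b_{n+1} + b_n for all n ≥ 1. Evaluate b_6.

-29

b_3 = -(-1) + 8 = 9
b_4 = -9 + (-1) = -10
b_5 = -(-10) + 9 = 19
b_6 = -19 + (-10) = -29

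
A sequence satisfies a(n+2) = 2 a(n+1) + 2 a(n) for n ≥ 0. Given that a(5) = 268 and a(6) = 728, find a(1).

9

Rearranging, a(n-2) = (a(n) - 2 a(n-1)) / 2.
a(4) = (728 - 2*268) / 2 = 192/2 = 96
a(3) = (268 - 2*96) / 2 = 76/2 = 38
a(2) = (96 - 2*38) / 2 = 20/2 = 10
a(1) = (38 - 2*10) / 2 = 18/2 = 9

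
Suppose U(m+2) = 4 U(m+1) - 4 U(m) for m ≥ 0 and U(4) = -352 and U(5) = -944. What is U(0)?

Rearranging, U(m-2) = (U(m) - 4 U(m-1)) / -4.
U(3) = (-944 - 4*(-352)) / -4 = 464/-4 = -116
U(2) = (-352 - 4*(-116)) / -4 = 112/-4 = -28
U(1) = (-116 - 4*(-28)) / -4 = -4/-4 = 1
U(0) = (-28 - 4*1) / -4 = -32/-4 = 8

8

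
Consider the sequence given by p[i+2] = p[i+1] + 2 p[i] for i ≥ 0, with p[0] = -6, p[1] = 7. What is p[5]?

p[2] = 7 + 2·(-6) = -5
p[3] = (-5) + 2·7 = 9
p[4] = 9 + 2·(-5) = -1
p[5] = (-1) + 2·9 = 17

17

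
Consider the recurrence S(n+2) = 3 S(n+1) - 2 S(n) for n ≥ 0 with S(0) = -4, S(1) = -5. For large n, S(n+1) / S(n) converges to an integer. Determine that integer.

2

The characteristic equation is r^2 - 3r + 2 = 0, which factors as (r - 2)(r - 1) = 0.
So the roots are 2 and 1. Since |2| > |1| and the coefficient of 2^n is non-zero, the ratio tends to 2.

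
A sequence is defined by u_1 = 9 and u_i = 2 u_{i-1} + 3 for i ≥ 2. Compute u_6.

381

u_2 = 2*9 + 3 = 21
u_3 = 2*21 + 3 = 45
u_4 = 2*45 + 3 = 93
u_5 = 2*93 + 3 = 189
u_6 = 2*189 + 3 = 381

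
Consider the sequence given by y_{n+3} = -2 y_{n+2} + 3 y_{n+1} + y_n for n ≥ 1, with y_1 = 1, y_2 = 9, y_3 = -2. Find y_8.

y_4 = -2·(-2) + 3·9 + 1 = 32
y_5 = -2·32 + 3·(-2) + 9 = -61
y_6 = -2·(-61) + 3·32 + (-2) = 216
y_7 = -2·216 + 3·(-61) + 32 = -583
y_8 = -2·(-583) + 3·216 + (-61) = 1753

1753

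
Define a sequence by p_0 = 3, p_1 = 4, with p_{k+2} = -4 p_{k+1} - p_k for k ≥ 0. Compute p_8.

p_2 = -4(4) - 3 = -19
p_3 = -4(-19) - 4 = 72
p_4 = -4(72) - (-19) = -269
p_5 = -4(-269) - 72 = 1004
p_6 = -4(1004) - (-269) = -3747
p_7 = -4(-3747) - 1004 = 13984
p_8 = -4(13984) - (-3747) = -52189

-52189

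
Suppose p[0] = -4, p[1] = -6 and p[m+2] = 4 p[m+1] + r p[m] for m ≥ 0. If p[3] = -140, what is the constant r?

2

p[2] = -24 - 4r
p[3] = -96 - 22r
So -96 - 22r = -140, giving r = 2.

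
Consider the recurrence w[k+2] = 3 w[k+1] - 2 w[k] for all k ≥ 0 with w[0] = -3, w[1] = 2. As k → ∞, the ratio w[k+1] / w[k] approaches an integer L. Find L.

The characteristic equation is r^2 - 3r + 2 = 0, which factors as (r - 2)(r - 1) = 0.
So the roots are 2 and 1. Since |2| > |1| and the coefficient of 2^k is non-zero, the ratio tends to 2.

2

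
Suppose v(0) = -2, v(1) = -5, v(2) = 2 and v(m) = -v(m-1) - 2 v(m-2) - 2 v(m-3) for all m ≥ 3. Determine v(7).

v(3) = -2 - 2(-5) - 2(-2) = 12
v(4) = -12 - 2(2) - 2(-5) = -6
v(5) = -(-6) - 2(12) - 2(2) = -22
v(6) = -(-22) - 2(-6) - 2(12) = 10
v(7) = -10 - 2(-22) - 2(-6) = 46

46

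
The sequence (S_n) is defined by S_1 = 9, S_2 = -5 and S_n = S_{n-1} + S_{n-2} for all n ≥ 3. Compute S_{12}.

50

S_3 = (-5) + 9 = 4
S_4 = 4 + (-5) = -1
S_5 = (-1) + 4 = 3
S_6 = 3 + (-1) = 2
S_7 = 2 + 3 = 5
S_8 = 5 + 2 = 7
S_9 = 7 + 5 = 12
S_{10} = 12 + 7 = 19
S_{11} = 19 + 12 = 31
S_{12} = 31 + 19 = 50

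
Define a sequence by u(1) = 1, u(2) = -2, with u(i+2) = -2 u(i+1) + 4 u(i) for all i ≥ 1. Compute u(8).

-2688

u(3) = -2·(-2) + 4·1 = 8
u(4) = -2·8 + 4·(-2) = -24
u(5) = -2·(-24) + 4·8 = 80
u(6) = -2·80 + 4·(-24) = -256
u(7) = -2·(-256) + 4·80 = 832
u(8) = -2·832 + 4·(-256) = -2688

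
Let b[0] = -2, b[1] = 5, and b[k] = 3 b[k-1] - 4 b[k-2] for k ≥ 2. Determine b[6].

-313

b[2] = 3·5 - 4·(-2) = 23
b[3] = 3·23 - 4·5 = 49
b[4] = 3·49 - 4·23 = 55
b[5] = 3·55 - 4·49 = -31
b[6] = 3·(-31) - 4·55 = -313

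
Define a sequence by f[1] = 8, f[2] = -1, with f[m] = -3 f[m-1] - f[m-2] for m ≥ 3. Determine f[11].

f[3] = -3*(-1) - 8 = -5
f[4] = -3*(-5) - (-1) = 16
f[5] = -3*16 - (-5) = -43
f[6] = -3*(-43) - 16 = 113
f[7] = -3*113 - (-43) = -296
f[8] = -3*(-296) - 113 = 775
f[9] = -3*775 - (-296) = -2029
f[10] = -3*(-2029) - 775 = 5312
f[11] = -3*5312 - (-2029) = -13907

-13907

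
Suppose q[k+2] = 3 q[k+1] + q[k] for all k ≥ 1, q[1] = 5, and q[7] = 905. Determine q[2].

1

Let q[2] = w.
q[3] = 5 + 3w
q[4] = 15 + 10w
q[5] = 50 + 33w
q[6] = 165 + 109w
q[7] = 545 + 360w
So 545 + 360w = 905, giving w = 1.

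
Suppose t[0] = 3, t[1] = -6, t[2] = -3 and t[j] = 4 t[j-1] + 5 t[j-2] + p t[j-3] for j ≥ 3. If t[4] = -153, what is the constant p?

5

t[3] = -42 + 3p
t[4] = -183 + 6p
So -183 + 6p = -153, giving p = 5.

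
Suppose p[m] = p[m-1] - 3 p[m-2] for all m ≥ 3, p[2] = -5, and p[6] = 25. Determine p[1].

Let p[1] = x.
p[3] = -5 - 3x
p[4] = 10 - 3x
p[5] = 25 + 6x
p[6] = -5 + 15x
So -5 + 15x = 25, giving x = 2.

2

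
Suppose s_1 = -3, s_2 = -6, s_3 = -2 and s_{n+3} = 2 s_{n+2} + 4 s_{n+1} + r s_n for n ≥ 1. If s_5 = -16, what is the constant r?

-4

s_4 = -28 - 3r
s_5 = -64 - 12r
So -64 - 12r = -16, giving r = -4.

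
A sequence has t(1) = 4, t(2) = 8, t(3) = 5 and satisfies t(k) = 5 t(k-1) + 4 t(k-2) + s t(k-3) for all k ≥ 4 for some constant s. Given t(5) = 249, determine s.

-2

t(4) = 57 + 4s
t(5) = 305 + 28s
So 305 + 28s = 249, giving s = -2.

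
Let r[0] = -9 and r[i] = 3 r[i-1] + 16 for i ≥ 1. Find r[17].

The fixed point is 16/(1 - 3) = -8, so r[i] + 8 = 3(r[i-1] + 8).
Hence r[i] = -1·3^i - 8.
r[17] = -1·3^{17} - 8 = -1·129140163 - 8 = -129140171.

-129140171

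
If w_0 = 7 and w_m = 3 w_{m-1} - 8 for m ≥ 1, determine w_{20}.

10460353207

The fixed point is -8/(1 - 3) = 4, so w_m - 4 = 3(w_{m-1} - 4).
Hence w_m = 3·3^m + 4.
w_{20} = 3·3^{20} + 4 = 3·3486784401 + 4 = 10460353207.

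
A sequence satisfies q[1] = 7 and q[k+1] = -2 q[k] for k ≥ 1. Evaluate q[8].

-896

q[2] = -2(7) = -14
q[3] = -2(-14) = 28
q[4] = -2(28) = -56
q[5] = -2(-56) = 112
q[6] = -2(112) = -224
q[7] = -2(-224) = 448
q[8] = -2(448) = -896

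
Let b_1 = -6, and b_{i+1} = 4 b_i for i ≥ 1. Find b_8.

b_2 = 4(-6) = -24
b_3 = 4(-24) = -96
b_4 = 4(-96) = -384
b_5 = 4(-384) = -1536
b_6 = 4(-1536) = -6144
b_7 = 4(-6144) = -24576
b_8 = 4(-24576) = -98304

-98304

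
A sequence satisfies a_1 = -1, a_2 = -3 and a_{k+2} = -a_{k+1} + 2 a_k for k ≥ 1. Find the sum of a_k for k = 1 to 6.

a_3 = -(-3) + 2*(-1) = 1
a_4 = -1 + 2*(-3) = -7
a_5 = -(-7) + 2*1 = 9
a_6 = -9 + 2*(-7) = -23
Sum = (-1) + (-3) + 1 + (-7) + 9 + (-23) = -24

-24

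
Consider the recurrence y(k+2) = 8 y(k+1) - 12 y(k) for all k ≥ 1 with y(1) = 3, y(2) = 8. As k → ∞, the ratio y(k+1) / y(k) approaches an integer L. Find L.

6

The characteristic equation is r^2 - 8r + 12 = 0, which factors as (r - 6)(r - 2) = 0.
So the roots are 6 and 2. Since |6| > |2| and the coefficient of 6^k is non-zero, the ratio tends to 6.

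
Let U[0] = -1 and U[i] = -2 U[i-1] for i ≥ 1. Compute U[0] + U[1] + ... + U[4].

U[1] = -2*(-1) = 2
U[2] = -2*2 = -4
U[3] = -2*(-4) = 8
U[4] = -2*8 = -16
Sum = (-1) + 2 + (-4) + 8 + (-16) = -11

-11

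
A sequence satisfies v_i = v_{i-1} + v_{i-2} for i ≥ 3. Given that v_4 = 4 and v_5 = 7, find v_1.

2

Rearranging, v_{i-2} = v_i - v_{i-1}.
v_3 = 7 - 4 = 3
v_2 = 4 - 3 = 1
v_1 = 3 - 1 = 2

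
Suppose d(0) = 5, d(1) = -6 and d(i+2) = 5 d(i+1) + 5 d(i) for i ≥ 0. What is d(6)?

-10375

d(2) = 5*(-6) + 5*5 = -5
d(3) = 5*(-5) + 5*(-6) = -55
d(4) = 5*(-55) + 5*(-5) = -300
d(5) = 5*(-300) + 5*(-55) = -1775
d(6) = 5*(-1775) + 5*(-300) = -10375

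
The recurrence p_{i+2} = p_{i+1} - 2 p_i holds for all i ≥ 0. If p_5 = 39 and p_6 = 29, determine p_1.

3

Rearranging, p_{i-2} = (p_i - p_{i-1}) / -2.
p_4 = (29 - 39) / -2 = -10/-2 = 5
p_3 = (39 - 5) / -2 = 34/-2 = -17
p_2 = (5 - (-17)) / -2 = 22/-2 = -11
p_1 = (-17 - (-11)) / -2 = -6/-2 = 3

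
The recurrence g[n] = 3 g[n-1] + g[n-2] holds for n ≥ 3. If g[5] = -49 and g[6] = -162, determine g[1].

Rearranging, g[n-2] = g[n] - 3 g[n-1].
g[4] = -162 - 3·(-49) = -15
g[3] = -49 - 3·(-15) = -4
g[2] = -15 - 3·(-4) = -3
g[1] = -4 - 3·(-3) = 5

5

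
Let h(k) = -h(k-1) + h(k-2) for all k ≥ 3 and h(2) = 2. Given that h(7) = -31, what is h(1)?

Let h(1) = y.
h(3) = -2 + y
h(4) = 4 - y
h(5) = -6 + 2y
h(6) = 10 - 3y
h(7) = -16 + 5y
So -16 + 5y = -31, giving y = -3.

-3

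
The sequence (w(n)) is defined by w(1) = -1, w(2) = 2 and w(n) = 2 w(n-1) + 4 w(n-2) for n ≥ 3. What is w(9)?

2048

w(3) = 2·2 + 4·(-1) = 0
w(4) = 2·0 + 4·2 = 8
w(5) = 2·8 + 4·0 = 16
w(6) = 2·16 + 4·8 = 64
w(7) = 2·64 + 4·16 = 192
w(8) = 2·192 + 4·64 = 640
w(9) = 2·640 + 4·192 = 2048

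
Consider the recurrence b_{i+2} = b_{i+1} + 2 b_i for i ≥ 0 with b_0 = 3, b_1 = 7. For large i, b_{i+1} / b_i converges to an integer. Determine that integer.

2

The characteristic equation is r^2 - r - 2 = 0, which factors as (r - 2)(r + 1) = 0.
So the roots are 2 and -1. Since |2| > |-1| and the coefficient of 2^i is non-zero, the ratio tends to 2.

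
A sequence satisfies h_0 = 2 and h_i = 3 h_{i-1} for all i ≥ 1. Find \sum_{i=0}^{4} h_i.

h_1 = 3·2 = 6
h_2 = 3·6 = 18
h_3 = 3·18 = 54
h_4 = 3·54 = 162
Sum = 2 + 6 + 18 + 54 + 162 = 242

242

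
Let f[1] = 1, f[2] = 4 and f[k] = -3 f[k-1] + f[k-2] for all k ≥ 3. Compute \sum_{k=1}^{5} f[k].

-91

f[3] = -3*4 + 1 = -11
f[4] = -3*(-11) + 4 = 37
f[5] = -3*37 + (-11) = -122
Sum = 1 + 4 + (-11) + 37 + (-122) = -91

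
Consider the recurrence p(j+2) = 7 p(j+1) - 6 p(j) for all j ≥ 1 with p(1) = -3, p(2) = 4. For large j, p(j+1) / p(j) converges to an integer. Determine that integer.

6

The characteristic equation is r^2 - 7r + 6 = 0, which factors as (r - 6)(r - 1) = 0.
So the roots are 6 and 1. Since |6| > |1| and the coefficient of 6^j is non-zero, the ratio tends to 6.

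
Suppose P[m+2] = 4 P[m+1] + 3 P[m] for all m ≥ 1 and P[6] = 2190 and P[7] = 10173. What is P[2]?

6

Rearranging, P[m-2] = (P[m] - 4 P[m-1]) / 3.
P[5] = (10173 - 4(2190)) / 3 = 1413/3 = 471
P[4] = (2190 - 4(471)) / 3 = 306/3 = 102
P[3] = (471 - 4(102)) / 3 = 63/3 = 21
P[2] = (102 - 4(21)) / 3 = 18/3 = 6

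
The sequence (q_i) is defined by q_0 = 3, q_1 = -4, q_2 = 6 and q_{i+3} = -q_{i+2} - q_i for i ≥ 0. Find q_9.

q_3 = -6 - 3 = -9
q_4 = -(-9) - (-4) = 13
q_5 = -13 - 6 = -19
q_6 = -(-19) - (-9) = 28
q_7 = -28 - 13 = -41
q_8 = -(-41) - (-19) = 60
q_9 = -60 - 28 = -88

-88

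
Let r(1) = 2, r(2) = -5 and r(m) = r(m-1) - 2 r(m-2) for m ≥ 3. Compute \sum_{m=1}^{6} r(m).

25

r(3) = (-5) - 2*2 = -9
r(4) = (-9) - 2*(-5) = 1
r(5) = 1 - 2*(-9) = 19
r(6) = 19 - 2*1 = 17
Sum = 2 + (-5) + (-9) + 1 + 19 + 17 = 25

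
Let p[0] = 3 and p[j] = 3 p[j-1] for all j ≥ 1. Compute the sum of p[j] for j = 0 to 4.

363

p[1] = 3·3 = 9
p[2] = 3·9 = 27
p[3] = 3·27 = 81
p[4] = 3·81 = 243
Sum = 3 + 9 + 27 + 81 + 243 = 363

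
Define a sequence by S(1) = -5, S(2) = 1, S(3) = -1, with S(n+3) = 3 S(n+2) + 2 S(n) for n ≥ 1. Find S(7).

-365

S(4) = 3(-1) + 2(-5) = -13
S(5) = 3(-13) + 2(1) = -37
S(6) = 3(-37) + 2(-1) = -113
S(7) = 3(-113) + 2(-13) = -365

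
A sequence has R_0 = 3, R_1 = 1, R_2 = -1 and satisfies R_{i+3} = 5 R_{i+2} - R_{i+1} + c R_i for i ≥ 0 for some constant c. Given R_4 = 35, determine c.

R_3 = -6 + 3c
R_4 = -29 + 16c
So -29 + 16c = 35, giving c = 4.

4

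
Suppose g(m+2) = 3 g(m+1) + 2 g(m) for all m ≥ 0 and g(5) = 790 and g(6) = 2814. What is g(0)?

Rearranging, g(m-2) = (g(m) - 3 g(m-1)) / 2.
g(4) = (2814 - 3(790)) / 2 = 444/2 = 222
g(3) = (790 - 3(222)) / 2 = 124/2 = 62
g(2) = (222 - 3(62)) / 2 = 36/2 = 18
g(1) = (62 - 3(18)) / 2 = 8/2 = 4
g(0) = (18 - 3(4)) / 2 = 6/2 = 3

3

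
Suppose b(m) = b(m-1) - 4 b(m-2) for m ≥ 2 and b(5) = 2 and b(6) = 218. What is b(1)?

Rearranging, b(m-2) = (b(m) - b(m-1)) / -4.
b(4) = (218 - 2) / -4 = 216/-4 = -54
b(3) = (2 - (-54)) / -4 = 56/-4 = -14
b(2) = (-54 - (-14)) / -4 = -40/-4 = 10
b(1) = (-14 - 10) / -4 = -24/-4 = 6

6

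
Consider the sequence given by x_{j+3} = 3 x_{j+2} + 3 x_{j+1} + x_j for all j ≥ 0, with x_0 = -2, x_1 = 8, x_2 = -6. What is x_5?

12

x_3 = 3*(-6) + 3*8 + (-2) = 4
x_4 = 3*4 + 3*(-6) + 8 = 2
x_5 = 3*2 + 3*4 + (-6) = 12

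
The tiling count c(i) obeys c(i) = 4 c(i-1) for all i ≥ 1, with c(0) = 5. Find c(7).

c(1) = 4·5 = 20
c(2) = 4·20 = 80
c(3) = 4·80 = 320
c(4) = 4·320 = 1280
c(5) = 4·1280 = 5120
c(6) = 4·5120 = 20480
c(7) = 4·20480 = 81920

81920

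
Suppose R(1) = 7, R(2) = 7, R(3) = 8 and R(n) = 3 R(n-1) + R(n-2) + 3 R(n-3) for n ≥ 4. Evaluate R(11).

R(4) = 3(8) + 7 + 3(7) = 52
R(5) = 3(52) + 8 + 3(7) = 185
R(6) = 3(185) + 52 + 3(8) = 631
R(7) = 3(631) + 185 + 3(52) = 2234
R(8) = 3(2234) + 631 + 3(185) = 7888
R(9) = 3(7888) + 2234 + 3(631) = 27791
R(10) = 3(27791) + 7888 + 3(2234) = 97963
R(11) = 3(97963) + 27791 + 3(7888) = 345344

345344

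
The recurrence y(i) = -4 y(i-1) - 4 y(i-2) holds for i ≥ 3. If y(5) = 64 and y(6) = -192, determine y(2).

Rearranging, y(i-2) = (y(i) + 4 y(i-1)) / -4.
y(4) = (-192 + 4(64)) / -4 = 64/-4 = -16
y(3) = (64 + 4(-16)) / -4 = 0/-4 = 0
y(2) = (-16 + 4(0)) / -4 = -16/-4 = 4

4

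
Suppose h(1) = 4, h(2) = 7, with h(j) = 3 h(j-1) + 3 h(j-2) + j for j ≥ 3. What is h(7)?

h(3) = 3*7 + 3*4 + 3 = 36
h(4) = 3*36 + 3*7 + 4 = 133
h(5) = 3*133 + 3*36 + 5 = 512
h(6) = 3*512 + 3*133 + 6 = 1941
h(7) = 3*1941 + 3*512 + 7 = 7366

7366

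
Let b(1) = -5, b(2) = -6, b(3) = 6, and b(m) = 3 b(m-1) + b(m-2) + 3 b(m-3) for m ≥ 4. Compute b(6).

b(4) = 3·6 + (-6) + 3·(-5) = -3
b(5) = 3·(-3) + 6 + 3·(-6) = -21
b(6) = 3·(-21) + (-3) + 3·6 = -48

-48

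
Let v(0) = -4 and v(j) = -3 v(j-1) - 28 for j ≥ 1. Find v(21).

-31381059616

The fixed point is -28/(1 + 3) = -7, so v(j) + 7 = -3(v(j-1) + 7).
Hence v(j) = 3·(-3)^j - 7.
v(21) = 3·(-3)^{21} - 7 = 3·-10460353203 - 7 = -31381059616.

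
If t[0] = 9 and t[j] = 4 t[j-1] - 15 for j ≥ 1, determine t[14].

1073741829

The fixed point is -15/(1 - 4) = 5, so t[j] - 5 = 4(t[j-1] - 5).
Hence t[j] = 4·4^j + 5.
t[14] = 4·4^{14} + 5 = 4·268435456 + 5 = 1073741829.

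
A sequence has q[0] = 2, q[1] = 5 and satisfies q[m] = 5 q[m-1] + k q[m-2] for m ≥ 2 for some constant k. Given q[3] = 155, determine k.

q[2] = 25 + 2k
q[3] = 125 + 15k
So 125 + 15k = 155, giving k = 2.

2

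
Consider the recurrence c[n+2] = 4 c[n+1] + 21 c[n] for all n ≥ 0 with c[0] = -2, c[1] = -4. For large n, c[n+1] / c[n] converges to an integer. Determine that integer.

The characteristic equation is r^2 - 4r - 21 = 0, which factors as (r - 7)(r + 3) = 0.
So the roots are 7 and -3. Since |7| > |-3| and the coefficient of 7^n is non-zero, the ratio tends to 7.

7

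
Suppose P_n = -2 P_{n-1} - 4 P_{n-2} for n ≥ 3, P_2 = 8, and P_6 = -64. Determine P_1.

-2

Let P_1 = x.
P_3 = -16 - 4x
P_4 = 8x
P_5 = 64
P_6 = -128 - 32x
So -128 - 32x = -64, giving x = -2.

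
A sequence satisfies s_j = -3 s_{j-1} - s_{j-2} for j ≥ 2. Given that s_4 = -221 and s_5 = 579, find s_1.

Rearranging, s_{j-2} = -(s_j + 3 s_{j-1}).
s_3 = -(579 + 3(-221)) = 84
s_2 = -(-221 + 3(84)) = -31
s_1 = -(84 + 3(-31)) = 9

9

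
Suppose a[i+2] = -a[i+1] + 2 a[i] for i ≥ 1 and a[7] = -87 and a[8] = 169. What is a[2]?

1

Rearranging, a[i-2] = (a[i] + a[i-1]) / 2.
a[6] = (169 + (-87)) / 2 = 82/2 = 41
a[5] = (-87 + 41) / 2 = -46/2 = -23
a[4] = (41 + (-23)) / 2 = 18/2 = 9
a[3] = (-23 + 9) / 2 = -14/2 = -7
a[2] = (9 + (-7)) / 2 = 2/2 = 1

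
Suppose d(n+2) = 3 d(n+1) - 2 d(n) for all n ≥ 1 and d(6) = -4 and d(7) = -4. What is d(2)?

-4

Rearranging, d(n-2) = (d(n) - 3 d(n-1)) / -2.
d(5) = (-4 - 3*(-4)) / -2 = 8/-2 = -4
d(4) = (-4 - 3*(-4)) / -2 = 8/-2 = -4
d(3) = (-4 - 3*(-4)) / -2 = 8/-2 = -4
d(2) = (-4 - 3*(-4)) / -2 = 8/-2 = -4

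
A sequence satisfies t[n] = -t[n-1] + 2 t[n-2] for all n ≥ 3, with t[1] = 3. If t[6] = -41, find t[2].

Let t[2] = w.
t[3] = 6 - w
t[4] = -6 + 3w
t[5] = 18 - 5w
t[6] = -30 + 11w
So -30 + 11w = -41, giving w = -1.

-1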